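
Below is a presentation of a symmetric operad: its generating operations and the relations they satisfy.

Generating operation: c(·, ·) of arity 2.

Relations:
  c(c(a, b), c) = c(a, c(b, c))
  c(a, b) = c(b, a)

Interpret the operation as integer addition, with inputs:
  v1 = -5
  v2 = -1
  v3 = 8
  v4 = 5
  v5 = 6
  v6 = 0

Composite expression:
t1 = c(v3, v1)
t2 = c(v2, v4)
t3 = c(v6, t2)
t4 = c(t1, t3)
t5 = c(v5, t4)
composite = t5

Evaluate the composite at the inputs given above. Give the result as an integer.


c(v3, v1) = 3
c(v2, v4) = 4
c(v6, c(v2, v4)) = 4
c(c(v3, v1), c(v6, c(v2, v4))) = 7
c(v5, c(c(v3, v1), c(v6, c(v2, v4)))) = 13

13


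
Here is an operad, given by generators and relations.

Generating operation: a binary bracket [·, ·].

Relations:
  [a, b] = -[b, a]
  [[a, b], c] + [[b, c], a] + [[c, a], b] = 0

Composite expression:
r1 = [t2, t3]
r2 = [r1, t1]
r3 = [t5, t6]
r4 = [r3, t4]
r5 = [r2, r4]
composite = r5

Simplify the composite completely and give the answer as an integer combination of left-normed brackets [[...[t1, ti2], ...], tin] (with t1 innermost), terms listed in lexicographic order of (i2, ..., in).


[[[[[t1, t2], t3], t4], t5], t6] - [[[[[t1, t2], t3], t4], t6], t5] - [[[[[t1, t2], t3], t5], t6], t4] + [[[[[t1, t2], t3], t6], t5], t4] - [[[[[t1, t3], t2], t4], t5], t6] + [[[[[t1, t3], t2], t4], t6], t5] + [[[[[t1, t3], t2], t5], t6], t4] - [[[[[t1, t3], t2], t6], t5], t4]


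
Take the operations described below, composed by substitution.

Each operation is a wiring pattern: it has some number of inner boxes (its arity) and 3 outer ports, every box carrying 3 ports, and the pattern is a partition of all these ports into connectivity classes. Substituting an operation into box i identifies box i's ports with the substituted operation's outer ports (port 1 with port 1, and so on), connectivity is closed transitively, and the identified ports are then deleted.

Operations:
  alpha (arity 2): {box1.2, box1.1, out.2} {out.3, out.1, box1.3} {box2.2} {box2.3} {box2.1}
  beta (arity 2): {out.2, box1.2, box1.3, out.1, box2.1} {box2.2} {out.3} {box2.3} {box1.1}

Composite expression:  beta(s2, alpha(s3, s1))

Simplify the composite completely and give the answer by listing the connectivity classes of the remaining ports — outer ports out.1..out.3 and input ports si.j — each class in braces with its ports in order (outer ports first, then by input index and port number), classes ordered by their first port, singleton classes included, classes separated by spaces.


{out.1, out.2, s2.2, s2.3, s3.3} {out.3} {s1.1} {s1.2} {s1.3} {s2.1} {s3.1, s3.2}

Substituting into beta glues patterns; closure does the rest.
after alpha, the pattern on (s3, s1) reads {out.1, out.3, s3.3} {out.2, s3.1, s3.2} {s1.1} {s1.2} {s1.3} (out.j = its outer ports)
after beta, the pattern on (s2, s3, s1) reads {out.1, out.2, s2.2, s2.3, s3.3} {out.3} {s1.1} {s1.2} {s1.3} {s2.1} {s3.1, s3.2} (out.j = its outer ports)


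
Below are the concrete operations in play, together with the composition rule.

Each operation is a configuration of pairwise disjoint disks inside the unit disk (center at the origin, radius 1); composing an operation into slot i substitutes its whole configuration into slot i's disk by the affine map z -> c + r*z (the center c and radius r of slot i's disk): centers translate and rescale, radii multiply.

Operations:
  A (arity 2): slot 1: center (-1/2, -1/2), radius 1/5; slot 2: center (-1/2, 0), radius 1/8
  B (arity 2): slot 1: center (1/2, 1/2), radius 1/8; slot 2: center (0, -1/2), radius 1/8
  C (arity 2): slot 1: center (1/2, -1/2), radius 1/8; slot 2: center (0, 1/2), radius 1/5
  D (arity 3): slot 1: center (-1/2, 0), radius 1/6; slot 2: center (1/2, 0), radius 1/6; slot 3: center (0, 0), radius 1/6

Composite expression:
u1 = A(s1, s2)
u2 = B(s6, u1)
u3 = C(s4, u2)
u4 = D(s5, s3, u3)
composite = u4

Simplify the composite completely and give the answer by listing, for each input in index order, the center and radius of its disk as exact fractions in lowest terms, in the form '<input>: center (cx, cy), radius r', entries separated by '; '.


Nesting under D composes maps z -> c + r*z down each s-path.
s5 passes through 1 substitution, ending at center (-1/2, 0), radius 1/6
s3 passes through 1 substitution, ending at center (1/2, 0), radius 1/6
s4 passes through 2 substitutions, ending at center (1/12, -1/12), radius 1/48
s6 passes through 3 substitutions, ending at center (1/60, 1/10), radius 1/240
s1 passes through 4 substitutions, ending at center (-1/480, 31/480), radius 1/1200
s2 passes through 4 substitutions, ending at center (-1/480, 1/15), radius 1/1920

s1: center (-1/480, 31/480), radius 1/1200; s2: center (-1/480, 1/15), radius 1/1920; s3: center (1/2, 0), radius 1/6; s4: center (1/12, -1/12), radius 1/48; s5: center (-1/2, 0), radius 1/6; s6: center (1/60, 1/10), radius 1/240


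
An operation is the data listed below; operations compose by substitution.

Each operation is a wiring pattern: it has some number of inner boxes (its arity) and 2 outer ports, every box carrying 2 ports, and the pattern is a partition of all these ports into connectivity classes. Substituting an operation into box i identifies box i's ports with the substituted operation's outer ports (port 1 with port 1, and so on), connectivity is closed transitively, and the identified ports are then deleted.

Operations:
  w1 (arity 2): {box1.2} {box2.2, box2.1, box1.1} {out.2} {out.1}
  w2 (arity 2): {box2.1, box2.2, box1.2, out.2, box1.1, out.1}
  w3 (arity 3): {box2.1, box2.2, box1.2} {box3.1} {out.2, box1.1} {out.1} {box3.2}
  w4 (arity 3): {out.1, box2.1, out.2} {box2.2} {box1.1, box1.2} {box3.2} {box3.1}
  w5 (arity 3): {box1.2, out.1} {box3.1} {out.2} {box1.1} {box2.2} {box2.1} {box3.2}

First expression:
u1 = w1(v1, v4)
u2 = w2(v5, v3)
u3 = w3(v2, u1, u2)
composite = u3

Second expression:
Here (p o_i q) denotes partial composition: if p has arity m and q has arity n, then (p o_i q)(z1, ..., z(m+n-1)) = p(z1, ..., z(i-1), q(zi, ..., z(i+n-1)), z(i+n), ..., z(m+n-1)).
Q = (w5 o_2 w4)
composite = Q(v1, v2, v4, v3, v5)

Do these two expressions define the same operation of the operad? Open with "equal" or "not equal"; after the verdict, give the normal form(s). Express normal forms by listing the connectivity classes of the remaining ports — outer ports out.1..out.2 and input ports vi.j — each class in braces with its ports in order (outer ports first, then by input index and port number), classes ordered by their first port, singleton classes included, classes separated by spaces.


not equal; the first gives {out.1} {out.2, v2.1} {v1.1, v4.1, v4.2} {v1.2} {v2.2} {v3.1, v3.2, v5.1, v5.2} and the second {out.1, v1.2} {out.2} {v1.1} {v2.1, v2.2} {v3.1} {v3.2} {v4.1} {v4.2} {v5.1} {v5.2}

The first composite normalizes to {out.1} {out.2, v2.1} {v1.1, v4.1, v4.2} {v1.2} {v2.2} {v3.1, v3.2, v5.1, v5.2}
The second composite normalizes to {out.1, v1.2} {out.2} {v1.1} {v2.1, v2.2} {v3.1} {v3.2} {v4.1} {v4.2} {v5.1} {v5.2}
No match — not equal.


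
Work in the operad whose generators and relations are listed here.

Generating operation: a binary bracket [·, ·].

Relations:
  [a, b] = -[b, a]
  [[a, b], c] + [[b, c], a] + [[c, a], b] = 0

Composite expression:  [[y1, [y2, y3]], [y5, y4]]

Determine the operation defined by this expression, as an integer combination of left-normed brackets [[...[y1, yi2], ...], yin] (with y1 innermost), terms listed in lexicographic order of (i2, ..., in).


-[[[[y1, y2], y3], y4], y5] + [[[[y1, y2], y3], y5], y4] + [[[[y1, y3], y2], y4], y5] - [[[[y1, y3], y2], y5], y4]

In the tensor algebra, words opening y1 carry the y1-anchored form.
Composite bracket: [[y1, [y2, y3]], [y5, y4]]
Under [a, b] = ab - ba we get 16 signed associative words (2^4 = 16).
Only words starting with y1 matter:
  word y1y2y3y4y5 has sign -1, contributing -[[[[y1, y2], y3], y4], y5]
  word y1y2y3y5y4 has sign +1, contributing +[[[[y1, y2], y3], y5], y4]
  word y1y3y2y4y5 has sign +1, contributing +[[[[y1, y3], y2], y4], y5]
  word y1y3y2y5y4 has sign -1, contributing -[[[[y1, y3], y2], y5], y4]


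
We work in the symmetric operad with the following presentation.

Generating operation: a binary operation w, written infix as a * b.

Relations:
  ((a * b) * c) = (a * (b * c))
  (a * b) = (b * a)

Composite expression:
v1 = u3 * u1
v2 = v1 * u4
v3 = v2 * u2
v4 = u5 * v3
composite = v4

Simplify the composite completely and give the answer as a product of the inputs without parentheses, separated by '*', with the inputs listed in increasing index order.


Both nesting and order wash out for w; what remains is which u's occur.
(u3 * u1) collapses to u3 * u1
((u3 * u1) * u4) collapses to u3 * u1 * u4
(((u3 * u1) * u4) * u2) collapses to u3 * u1 * u4 * u2
(u5 * (((u3 * u1) * u4) * u2)) collapses to u5 * u3 * u1 * u4 * u2
sorting the factors by input index: u1 * u2 * u3 * u4 * u5

u1 * u2 * u3 * u4 * u5


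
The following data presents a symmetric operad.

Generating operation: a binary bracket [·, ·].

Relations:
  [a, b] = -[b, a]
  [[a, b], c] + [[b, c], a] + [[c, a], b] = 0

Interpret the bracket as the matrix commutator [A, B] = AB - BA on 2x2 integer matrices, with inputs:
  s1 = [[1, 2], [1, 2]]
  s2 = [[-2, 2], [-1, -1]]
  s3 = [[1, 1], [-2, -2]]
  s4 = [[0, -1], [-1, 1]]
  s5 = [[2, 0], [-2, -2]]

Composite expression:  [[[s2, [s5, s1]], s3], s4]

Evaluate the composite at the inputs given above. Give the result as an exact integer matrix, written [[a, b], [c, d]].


[s5, s1] = [[4, 8], [-2, -4]]
[s2, [s5, s1]] = [[4, -24], [-10, -4]]
[[s2, [s5, s1]], s3] = [[58, 80], [-14, -58]]
[[[s2, [s5, s1]], s3], s4] = [[-94, -36], [130, 94]]

[[-94, -36], [130, 94]]


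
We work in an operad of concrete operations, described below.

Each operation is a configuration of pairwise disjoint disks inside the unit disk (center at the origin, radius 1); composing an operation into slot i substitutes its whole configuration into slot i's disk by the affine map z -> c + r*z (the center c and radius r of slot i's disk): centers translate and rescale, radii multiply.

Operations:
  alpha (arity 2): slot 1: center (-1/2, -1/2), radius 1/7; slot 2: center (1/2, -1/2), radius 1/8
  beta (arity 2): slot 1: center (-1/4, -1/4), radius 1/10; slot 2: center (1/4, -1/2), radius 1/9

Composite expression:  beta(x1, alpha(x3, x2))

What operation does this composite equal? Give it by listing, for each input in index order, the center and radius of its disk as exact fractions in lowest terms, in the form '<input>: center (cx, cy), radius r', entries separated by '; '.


x1: center (-1/4, -1/4), radius 1/10; x2: center (11/36, -5/9), radius 1/72; x3: center (7/36, -5/9), radius 1/63


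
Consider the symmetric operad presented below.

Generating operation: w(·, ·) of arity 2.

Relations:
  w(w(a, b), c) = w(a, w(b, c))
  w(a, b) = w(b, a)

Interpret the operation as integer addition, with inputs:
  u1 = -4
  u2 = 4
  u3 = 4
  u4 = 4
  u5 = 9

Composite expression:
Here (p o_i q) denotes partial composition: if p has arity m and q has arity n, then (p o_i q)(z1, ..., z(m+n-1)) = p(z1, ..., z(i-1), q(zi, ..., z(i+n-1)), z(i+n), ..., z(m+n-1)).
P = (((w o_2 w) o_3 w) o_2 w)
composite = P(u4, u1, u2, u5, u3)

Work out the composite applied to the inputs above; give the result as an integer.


w(u1, u2) = 0
w(u5, u3) = 13
w(w(u1, u2), w(u5, u3)) = 13
w(u4, w(w(u1, u2), w(u5, u3))) = 17

17


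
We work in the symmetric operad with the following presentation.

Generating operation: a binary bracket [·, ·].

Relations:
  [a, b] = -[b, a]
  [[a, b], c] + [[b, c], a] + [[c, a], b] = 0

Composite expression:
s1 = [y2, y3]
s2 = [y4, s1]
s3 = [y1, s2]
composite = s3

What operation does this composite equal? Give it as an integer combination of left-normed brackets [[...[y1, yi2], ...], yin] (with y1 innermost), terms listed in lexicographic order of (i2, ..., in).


Left-normed coefficients sit on the y1-initial expansion words.
Composite bracket: [y1, [y4, [y2, y3]]]
Under [a, b] = ab - ba we get 8 signed associative words (2^3 = 8).
The y1-initial words carry the normal form:
  sign of y1y2y3y4 is -1, so it contributes -[[[y1, y2], y3], y4]
  sign of y1y3y2y4 is +1, so it contributes +[[[y1, y3], y2], y4]
  sign of y1y4y2y3 is +1, so it contributes +[[[y1, y4], y2], y3]
  sign of y1y4y3y2 is -1, so it contributes -[[[y1, y4], y3], y2]

-[[[y1, y2], y3], y4] + [[[y1, y3], y2], y4] + [[[y1, y4], y2], y3] - [[[y1, y4], y3], y2]


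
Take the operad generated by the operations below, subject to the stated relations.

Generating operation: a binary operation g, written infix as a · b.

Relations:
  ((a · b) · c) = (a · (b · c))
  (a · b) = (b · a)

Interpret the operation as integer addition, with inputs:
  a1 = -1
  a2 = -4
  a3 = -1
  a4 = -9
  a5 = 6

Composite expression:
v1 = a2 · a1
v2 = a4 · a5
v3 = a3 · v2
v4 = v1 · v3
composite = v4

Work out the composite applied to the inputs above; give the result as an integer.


-9

(a2 · a1) = -5
(a4 · a5) = -3
(a3 · (a4 · a5)) = -4
((a2 · a1) · (a3 · (a4 · a5))) = -9


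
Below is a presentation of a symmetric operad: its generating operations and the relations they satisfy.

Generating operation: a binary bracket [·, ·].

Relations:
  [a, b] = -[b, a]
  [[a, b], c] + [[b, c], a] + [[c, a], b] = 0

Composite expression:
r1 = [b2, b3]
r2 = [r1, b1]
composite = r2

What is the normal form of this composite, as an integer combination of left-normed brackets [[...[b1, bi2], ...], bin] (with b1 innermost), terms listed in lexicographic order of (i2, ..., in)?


-[[b1, b2], b3] + [[b1, b3], b2]


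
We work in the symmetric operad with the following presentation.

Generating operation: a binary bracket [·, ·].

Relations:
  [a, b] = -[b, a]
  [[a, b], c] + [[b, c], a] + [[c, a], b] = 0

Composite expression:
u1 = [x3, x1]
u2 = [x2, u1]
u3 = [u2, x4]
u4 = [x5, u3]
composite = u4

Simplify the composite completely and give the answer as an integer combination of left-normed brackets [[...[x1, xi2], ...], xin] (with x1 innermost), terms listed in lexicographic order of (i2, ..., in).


-[[[[x1, x3], x2], x4], x5]

Left-normed coefficients sit on the x1-initial expansion words.
Composite bracket: [x5, [[x2, [x3, x1]], x4]]
Applying ab - ba throughout gives 16 signed words (2^4 = 16).
Coefficients come from the x1-initial words:
  word x1x3x2x4x5 has sign -1, contributing -[[[[x1, x3], x2], x4], x5]


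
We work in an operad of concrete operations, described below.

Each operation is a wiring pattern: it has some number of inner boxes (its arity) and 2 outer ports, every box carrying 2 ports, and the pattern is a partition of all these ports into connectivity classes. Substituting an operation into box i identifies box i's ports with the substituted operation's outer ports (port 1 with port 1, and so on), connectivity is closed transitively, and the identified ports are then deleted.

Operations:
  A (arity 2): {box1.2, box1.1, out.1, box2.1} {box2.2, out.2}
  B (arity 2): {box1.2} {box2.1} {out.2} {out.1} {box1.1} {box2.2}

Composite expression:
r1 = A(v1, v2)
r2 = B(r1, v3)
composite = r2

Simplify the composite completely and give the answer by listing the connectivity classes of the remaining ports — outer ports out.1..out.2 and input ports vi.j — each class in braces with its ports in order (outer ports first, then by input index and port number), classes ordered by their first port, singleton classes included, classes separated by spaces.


Connectivity passes through glued B-boundaries; trace each wire chain.
stage A: inputs (v1, v2), connectivity {out.1, v1.1, v1.2, v2.1} {out.2, v2.2}, out.j its boundary
stage B: inputs (v1, v2, v3), connectivity {out.1} {out.2} {v1.1, v1.2, v2.1} {v2.2} {v3.1} {v3.2}, out.j its boundary

{out.1} {out.2} {v1.1, v1.2, v2.1} {v2.2} {v3.1} {v3.2}


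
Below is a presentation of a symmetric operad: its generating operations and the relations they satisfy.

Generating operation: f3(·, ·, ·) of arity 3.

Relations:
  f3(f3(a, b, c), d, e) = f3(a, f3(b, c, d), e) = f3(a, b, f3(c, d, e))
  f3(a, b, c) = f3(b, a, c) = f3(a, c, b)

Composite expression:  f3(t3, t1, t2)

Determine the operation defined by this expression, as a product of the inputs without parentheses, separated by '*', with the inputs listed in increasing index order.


t1 * t2 * t3

Shape and order are irrelevant to f3; the t-input set decides.
f3(t3, t1, t2) linearizes to t3 * t1 * t2
putting the inputs in ascending order: t1 * t2 * t3


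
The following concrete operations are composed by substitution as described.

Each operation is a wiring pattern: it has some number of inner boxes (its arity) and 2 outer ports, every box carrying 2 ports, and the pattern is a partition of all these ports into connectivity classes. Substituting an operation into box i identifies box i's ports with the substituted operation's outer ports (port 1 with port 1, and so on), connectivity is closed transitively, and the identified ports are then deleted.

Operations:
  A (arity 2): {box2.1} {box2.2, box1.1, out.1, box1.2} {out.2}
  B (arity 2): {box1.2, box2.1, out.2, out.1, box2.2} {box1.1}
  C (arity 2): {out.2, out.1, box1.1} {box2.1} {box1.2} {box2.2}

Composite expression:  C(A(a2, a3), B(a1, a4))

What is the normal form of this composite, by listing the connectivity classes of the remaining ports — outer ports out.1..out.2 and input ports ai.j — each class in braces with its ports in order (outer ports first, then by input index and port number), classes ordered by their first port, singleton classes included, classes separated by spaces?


{out.1, out.2, a2.1, a2.2, a3.2} {a1.1} {a1.2, a4.1, a4.2} {a3.1}

Substituting into C glues patterns; closure does the rest.
through A, on inputs (a2, a3): {out.1, a2.1, a2.2, a3.2} {out.2} {a3.1} (out.j = stage outer ports)
through B, on inputs (a1, a4): {out.1, out.2, a1.2, a4.1, a4.2} {a1.1} (out.j = stage outer ports)
through C, on inputs (a2, a3, a1, a4): {out.1, out.2, a2.1, a2.2, a3.2} {a1.1} {a1.2, a4.1, a4.2} {a3.1} (out.j = stage outer ports)


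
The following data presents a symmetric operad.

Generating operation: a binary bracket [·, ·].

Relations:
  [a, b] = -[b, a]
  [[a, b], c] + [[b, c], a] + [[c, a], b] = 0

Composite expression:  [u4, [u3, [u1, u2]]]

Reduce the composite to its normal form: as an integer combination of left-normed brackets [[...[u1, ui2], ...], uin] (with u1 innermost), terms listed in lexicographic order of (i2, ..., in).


[[[u1, u2], u3], u4]


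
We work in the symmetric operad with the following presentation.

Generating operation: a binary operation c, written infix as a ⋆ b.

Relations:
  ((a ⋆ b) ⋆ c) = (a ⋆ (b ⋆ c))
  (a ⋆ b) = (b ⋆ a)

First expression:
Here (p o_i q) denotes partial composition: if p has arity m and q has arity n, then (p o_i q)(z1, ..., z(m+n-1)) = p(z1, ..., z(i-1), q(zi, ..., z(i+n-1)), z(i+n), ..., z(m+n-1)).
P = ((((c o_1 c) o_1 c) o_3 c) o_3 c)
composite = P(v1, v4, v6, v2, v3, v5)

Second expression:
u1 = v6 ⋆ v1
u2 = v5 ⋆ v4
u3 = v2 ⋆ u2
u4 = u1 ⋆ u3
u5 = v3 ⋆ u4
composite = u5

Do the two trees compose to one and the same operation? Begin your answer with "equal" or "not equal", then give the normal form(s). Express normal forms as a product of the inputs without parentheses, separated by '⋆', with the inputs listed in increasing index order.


The first expression reduces to v1 ⋆ v2 ⋆ v3 ⋆ v4 ⋆ v5 ⋆ v6
The second expression reduces to v1 ⋆ v2 ⋆ v3 ⋆ v4 ⋆ v5 ⋆ v6
The forms coincide; equal.

equal: each reduces to v1 ⋆ v2 ⋆ v3 ⋆ v4 ⋆ v5 ⋆ v6


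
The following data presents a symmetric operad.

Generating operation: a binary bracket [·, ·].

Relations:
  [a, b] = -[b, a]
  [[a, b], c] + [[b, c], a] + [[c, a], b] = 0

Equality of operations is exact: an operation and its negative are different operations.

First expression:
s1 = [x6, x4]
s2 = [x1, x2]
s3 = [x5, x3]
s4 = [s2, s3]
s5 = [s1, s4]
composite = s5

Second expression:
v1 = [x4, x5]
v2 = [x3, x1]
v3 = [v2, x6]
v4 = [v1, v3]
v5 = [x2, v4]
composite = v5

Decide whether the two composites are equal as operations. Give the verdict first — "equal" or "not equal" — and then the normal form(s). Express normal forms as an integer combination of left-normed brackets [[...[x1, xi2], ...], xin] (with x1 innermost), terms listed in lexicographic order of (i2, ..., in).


not equal; the first gives -[[[[[x1, x2], x3], x5], x4], x6] + [[[[[x1, x2], x3], x5], x6], x4] + [[[[[x1, x2], x5], x3], x4], x6] - [[[[[x1, x2], x5], x3], x6], x4] and the second -[[[[[x1, x3], x6], x4], x5], x2] + [[[[[x1, x3], x6], x5], x4], x2]

The first expression reduces to -[[[[[x1, x2], x3], x5], x4], x6] + [[[[[x1, x2], x3], x5], x6], x4] + [[[[[x1, x2], x5], x3], x4], x6] - [[[[[x1, x2], x5], x3], x6], x4]
The second expression reduces to -[[[[[x1, x3], x6], x4], x5], x2] + [[[[[x1, x3], x6], x5], x4], x2]
They disagree, so not equal.


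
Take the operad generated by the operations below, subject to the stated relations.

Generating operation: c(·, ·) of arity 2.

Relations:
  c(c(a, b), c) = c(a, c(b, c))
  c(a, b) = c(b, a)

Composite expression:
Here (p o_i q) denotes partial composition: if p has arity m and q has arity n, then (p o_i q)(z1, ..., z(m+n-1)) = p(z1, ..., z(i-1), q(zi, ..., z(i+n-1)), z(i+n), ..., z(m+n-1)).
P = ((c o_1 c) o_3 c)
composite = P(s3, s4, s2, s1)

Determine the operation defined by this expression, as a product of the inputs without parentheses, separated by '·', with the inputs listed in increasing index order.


Shape and order are irrelevant to c; the s-input set decides.
c(s3, s4) flattens to s3 · s4
c(s2, s1) flattens to s2 · s1
c(c(s3, s4), c(s2, s1)) flattens to s3 · s4 · s2 · s1
reordering the factors by index: s1 · s2 · s3 · s4

s1 · s2 · s3 · s4


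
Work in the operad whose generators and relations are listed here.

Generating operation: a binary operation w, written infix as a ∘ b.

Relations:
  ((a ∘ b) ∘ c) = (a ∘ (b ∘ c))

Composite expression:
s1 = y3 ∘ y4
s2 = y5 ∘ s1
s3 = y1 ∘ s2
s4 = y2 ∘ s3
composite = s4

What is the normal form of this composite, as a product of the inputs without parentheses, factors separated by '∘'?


y2 ∘ y1 ∘ y5 ∘ y3 ∘ y4


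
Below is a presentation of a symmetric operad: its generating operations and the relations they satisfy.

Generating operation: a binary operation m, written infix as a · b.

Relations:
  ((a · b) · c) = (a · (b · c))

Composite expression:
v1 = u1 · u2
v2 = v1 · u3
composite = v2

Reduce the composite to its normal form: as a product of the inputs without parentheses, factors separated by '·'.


u1 · u2 · u3

Under associativity of m, the answer is the u's in reading order.
(u1 · u2) collapses to u1 · u2
((u1 · u2) · u3) collapses to u1 · u2 · u3


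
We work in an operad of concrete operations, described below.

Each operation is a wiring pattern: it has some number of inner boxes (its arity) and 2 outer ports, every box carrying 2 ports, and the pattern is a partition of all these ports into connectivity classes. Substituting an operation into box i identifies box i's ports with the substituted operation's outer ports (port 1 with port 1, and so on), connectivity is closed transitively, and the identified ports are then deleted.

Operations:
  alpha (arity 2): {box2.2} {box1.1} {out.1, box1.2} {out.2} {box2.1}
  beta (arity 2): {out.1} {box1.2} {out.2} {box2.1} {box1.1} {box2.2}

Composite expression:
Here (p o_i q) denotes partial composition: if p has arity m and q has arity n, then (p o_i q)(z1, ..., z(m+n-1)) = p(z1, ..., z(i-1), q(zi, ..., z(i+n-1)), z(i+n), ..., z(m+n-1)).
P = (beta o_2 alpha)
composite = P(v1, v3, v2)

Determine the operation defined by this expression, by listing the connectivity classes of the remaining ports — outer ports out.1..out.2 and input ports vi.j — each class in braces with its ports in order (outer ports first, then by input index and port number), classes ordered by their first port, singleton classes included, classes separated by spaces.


{out.1} {out.2} {v1.1} {v1.2} {v2.1} {v2.2} {v3.1} {v3.2}


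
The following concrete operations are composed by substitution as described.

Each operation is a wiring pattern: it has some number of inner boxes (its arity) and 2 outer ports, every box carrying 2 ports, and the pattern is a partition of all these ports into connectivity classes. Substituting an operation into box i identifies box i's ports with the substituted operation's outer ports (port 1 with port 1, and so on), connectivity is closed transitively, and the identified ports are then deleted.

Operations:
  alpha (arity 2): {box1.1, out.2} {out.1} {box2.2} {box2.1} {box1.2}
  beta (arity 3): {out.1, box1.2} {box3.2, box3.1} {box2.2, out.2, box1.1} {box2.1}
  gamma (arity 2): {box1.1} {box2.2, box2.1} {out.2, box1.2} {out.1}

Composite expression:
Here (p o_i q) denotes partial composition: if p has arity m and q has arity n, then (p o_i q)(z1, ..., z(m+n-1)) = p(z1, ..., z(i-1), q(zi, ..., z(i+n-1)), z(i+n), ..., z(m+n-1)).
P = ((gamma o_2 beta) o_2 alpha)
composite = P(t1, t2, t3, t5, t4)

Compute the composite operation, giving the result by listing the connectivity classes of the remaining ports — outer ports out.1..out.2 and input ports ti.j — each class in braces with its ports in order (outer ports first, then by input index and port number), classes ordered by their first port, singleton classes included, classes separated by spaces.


{out.1} {out.2, t1.2} {t1.1} {t2.1, t5.2} {t2.2} {t3.1} {t3.2} {t4.1, t4.2} {t5.1}

Reachability decides: close wires over gamma-identified ports.
composing alpha on (t2, t3), with out.j its own outer ports: {out.1} {out.2, t2.1} {t2.2} {t3.1} {t3.2}
composing beta on (t2, t3, t5, t4), with out.j its own outer ports: {out.1, t2.1} {out.2, t5.2} {t2.2} {t3.1} {t3.2} {t4.1, t4.2} {t5.1}
composing gamma on (t1, t2, t3, t5, t4), with out.j its own outer ports: {out.1} {out.2, t1.2} {t1.1} {t2.1, t5.2} {t2.2} {t3.1} {t3.2} {t4.1, t4.2} {t5.1}


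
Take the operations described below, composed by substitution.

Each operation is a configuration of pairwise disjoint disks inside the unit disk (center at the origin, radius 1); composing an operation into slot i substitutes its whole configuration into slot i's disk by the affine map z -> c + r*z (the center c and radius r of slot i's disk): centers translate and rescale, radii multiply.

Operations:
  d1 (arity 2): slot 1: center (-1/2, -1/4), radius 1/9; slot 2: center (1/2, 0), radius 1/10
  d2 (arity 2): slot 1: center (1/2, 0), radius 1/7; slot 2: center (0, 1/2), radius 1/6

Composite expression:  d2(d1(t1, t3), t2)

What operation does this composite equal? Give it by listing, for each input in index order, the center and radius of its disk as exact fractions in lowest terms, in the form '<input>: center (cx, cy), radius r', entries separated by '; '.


t1: center (3/7, -1/28), radius 1/63; t2: center (0, 1/2), radius 1/6; t3: center (4/7, 0), radius 1/70

Below d2, radii multiply path by path; the t-disk centers shift.
t1 passes through 2 substitutions, ending at center (3/7, -1/28), radius 1/63
t3 passes through 2 substitutions, ending at center (4/7, 0), radius 1/70
t2 passes through 1 substitution, ending at center (0, 1/2), radius 1/6


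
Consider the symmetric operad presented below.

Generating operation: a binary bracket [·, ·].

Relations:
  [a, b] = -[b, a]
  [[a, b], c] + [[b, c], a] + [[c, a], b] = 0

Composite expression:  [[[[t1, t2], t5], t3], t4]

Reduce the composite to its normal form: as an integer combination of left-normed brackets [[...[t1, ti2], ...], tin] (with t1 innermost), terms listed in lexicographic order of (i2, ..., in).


Expand each bracket as ab - ba; the t1-initial words give the coefficients.
Composite bracket: [[[[t1, t2], t5], t3], t4]
Full expansion: 16 signed words from ab - ba (2^4 = 16).
Only words starting with t1 matter:
  sign of t1t2t5t3t4 is +1, so it contributes +[[[[t1, t2], t5], t3], t4]

[[[[t1, t2], t5], t3], t4]


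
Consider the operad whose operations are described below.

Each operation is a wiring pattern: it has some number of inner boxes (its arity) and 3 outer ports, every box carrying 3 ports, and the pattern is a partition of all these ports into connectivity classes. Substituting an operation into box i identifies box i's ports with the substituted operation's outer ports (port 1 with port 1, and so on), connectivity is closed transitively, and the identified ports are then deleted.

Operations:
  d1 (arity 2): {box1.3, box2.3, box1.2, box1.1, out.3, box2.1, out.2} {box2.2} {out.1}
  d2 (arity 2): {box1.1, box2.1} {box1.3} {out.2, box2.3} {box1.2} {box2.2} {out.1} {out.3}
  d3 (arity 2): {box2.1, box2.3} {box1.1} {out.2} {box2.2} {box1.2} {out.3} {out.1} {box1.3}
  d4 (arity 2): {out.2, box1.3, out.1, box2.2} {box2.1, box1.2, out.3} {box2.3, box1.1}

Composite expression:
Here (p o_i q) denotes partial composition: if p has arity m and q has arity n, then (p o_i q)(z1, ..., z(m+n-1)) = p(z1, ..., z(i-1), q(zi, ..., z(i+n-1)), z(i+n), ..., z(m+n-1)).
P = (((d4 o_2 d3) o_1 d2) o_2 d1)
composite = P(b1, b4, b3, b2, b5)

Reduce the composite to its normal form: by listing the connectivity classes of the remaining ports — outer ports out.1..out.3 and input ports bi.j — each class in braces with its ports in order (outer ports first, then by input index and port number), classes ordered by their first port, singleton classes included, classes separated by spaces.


{out.1, out.2} {out.3, b3.1, b3.3, b4.1, b4.2, b4.3} {b1.1} {b1.2} {b1.3} {b2.1} {b2.2} {b2.3} {b3.2} {b5.1, b5.3} {b5.2}

Connectivity passes through glued d4-boundaries; trace each wire chain.
after d1, the pattern on (b4, b3) reads {out.1} {out.2, out.3, b3.1, b3.3, b4.1, b4.2, b4.3} {b3.2} (out.j = its outer ports)
after d2, the pattern on (b1, b4, b3) reads {out.1} {out.2, b3.1, b3.3, b4.1, b4.2, b4.3} {out.3} {b1.1} {b1.2} {b1.3} {b3.2} (out.j = its outer ports)
after d3, the pattern on (b2, b5) reads {out.1} {out.2} {out.3} {b2.1} {b2.2} {b2.3} {b5.1, b5.3} {b5.2} (out.j = its outer ports)
after d4, the pattern on (b1, b4, b3, b2, b5) reads {out.1, out.2} {out.3, b3.1, b3.3, b4.1, b4.2, b4.3} {b1.1} {b1.2} {b1.3} {b2.1} {b2.2} {b2.3} {b3.2} {b5.1, b5.3} {b5.2} (out.j = its outer ports)


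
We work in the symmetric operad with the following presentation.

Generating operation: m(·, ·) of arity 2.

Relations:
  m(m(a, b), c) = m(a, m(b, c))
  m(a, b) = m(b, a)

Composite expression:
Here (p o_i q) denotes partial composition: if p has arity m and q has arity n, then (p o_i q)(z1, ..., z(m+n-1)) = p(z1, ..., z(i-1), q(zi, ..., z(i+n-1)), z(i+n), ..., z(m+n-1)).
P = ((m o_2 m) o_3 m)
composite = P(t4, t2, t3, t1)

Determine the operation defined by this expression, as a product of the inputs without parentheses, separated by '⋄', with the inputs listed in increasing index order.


Both nesting and order wash out for m; what remains is which t's occur.
m(t3, t1) linearizes to t3 ⋄ t1
m(t2, m(t3, t1)) linearizes to t2 ⋄ t3 ⋄ t1
m(t4, m(t2, m(t3, t1))) linearizes to t4 ⋄ t2 ⋄ t3 ⋄ t1
commutativity sorts the factors: t1 ⋄ t2 ⋄ t3 ⋄ t4

t1 ⋄ t2 ⋄ t3 ⋄ t4


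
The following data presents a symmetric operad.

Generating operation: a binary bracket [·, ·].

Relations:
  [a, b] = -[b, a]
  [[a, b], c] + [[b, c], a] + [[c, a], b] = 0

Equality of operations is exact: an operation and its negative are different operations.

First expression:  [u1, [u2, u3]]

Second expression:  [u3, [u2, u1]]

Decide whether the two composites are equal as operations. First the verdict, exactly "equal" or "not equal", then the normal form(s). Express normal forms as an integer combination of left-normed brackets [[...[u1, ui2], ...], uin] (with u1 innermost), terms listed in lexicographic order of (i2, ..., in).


not equal: they reduce to [[u1, u2], u3] - [[u1, u3], u2] and [[u1, u2], u3]

The first expression reduces to [[u1, u2], u3] - [[u1, u3], u2]
The second expression reduces to [[u1, u2], u3]
The normal forms differ: not equal.


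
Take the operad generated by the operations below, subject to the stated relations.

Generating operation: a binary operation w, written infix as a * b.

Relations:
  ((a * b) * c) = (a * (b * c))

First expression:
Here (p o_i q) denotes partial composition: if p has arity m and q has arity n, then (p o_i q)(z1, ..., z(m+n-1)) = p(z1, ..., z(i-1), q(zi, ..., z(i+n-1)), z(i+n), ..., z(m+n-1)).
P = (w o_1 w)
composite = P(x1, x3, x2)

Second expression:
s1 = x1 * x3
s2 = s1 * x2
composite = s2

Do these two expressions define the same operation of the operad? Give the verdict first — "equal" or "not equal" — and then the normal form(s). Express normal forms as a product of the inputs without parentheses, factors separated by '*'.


equal: each reduces to x1 * x3 * x2


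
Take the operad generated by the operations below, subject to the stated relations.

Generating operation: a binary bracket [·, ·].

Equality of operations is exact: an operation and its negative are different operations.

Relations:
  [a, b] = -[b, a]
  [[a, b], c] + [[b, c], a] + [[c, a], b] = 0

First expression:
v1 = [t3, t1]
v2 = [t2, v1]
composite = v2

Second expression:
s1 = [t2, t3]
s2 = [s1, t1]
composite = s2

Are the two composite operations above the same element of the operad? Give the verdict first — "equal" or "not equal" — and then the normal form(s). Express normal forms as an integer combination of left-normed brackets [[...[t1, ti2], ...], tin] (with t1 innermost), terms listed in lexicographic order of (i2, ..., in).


Reducing the first expression gives [[t1, t3], t2]
Reducing the second expression gives -[[t1, t2], t3] + [[t1, t3], t2]
The normal forms differ: not equal.

not equal; the first gives [[t1, t3], t2] and the second -[[t1, t2], t3] + [[t1, t3], t2]


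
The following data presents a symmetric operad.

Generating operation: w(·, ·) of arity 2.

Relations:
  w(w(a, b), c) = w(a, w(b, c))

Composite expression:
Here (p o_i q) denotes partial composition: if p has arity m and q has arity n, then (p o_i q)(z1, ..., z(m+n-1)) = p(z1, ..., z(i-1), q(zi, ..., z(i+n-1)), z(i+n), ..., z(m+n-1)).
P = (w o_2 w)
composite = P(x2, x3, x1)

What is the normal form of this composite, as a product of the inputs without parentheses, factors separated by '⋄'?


x2 ⋄ x3 ⋄ x1


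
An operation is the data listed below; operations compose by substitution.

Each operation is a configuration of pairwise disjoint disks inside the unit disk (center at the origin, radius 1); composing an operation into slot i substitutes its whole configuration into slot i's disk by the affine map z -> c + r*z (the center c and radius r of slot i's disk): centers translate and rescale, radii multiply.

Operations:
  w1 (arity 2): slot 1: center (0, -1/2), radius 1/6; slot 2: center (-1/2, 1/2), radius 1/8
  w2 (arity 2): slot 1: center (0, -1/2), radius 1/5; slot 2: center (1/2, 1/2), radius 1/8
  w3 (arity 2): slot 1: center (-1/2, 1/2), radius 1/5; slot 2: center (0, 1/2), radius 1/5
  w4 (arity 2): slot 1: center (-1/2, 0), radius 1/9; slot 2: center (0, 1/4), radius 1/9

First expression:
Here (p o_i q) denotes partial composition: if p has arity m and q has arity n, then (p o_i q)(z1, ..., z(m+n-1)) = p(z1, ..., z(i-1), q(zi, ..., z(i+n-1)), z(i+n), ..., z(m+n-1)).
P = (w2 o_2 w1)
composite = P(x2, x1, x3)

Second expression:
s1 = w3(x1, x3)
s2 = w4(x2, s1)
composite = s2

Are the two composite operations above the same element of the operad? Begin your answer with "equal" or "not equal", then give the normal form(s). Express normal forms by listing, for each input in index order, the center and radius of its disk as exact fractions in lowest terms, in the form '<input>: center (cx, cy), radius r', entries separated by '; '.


not equal; the first gives x1: center (1/2, 7/16), radius 1/48; x2: center (0, -1/2), radius 1/5; x3: center (7/16, 9/16), radius 1/64 and the second x1: center (-1/18, 11/36), radius 1/45; x2: center (-1/2, 0), radius 1/9; x3: center (0, 11/36), radius 1/45

Normal form of the first expression: x1: center (1/2, 7/16), radius 1/48; x2: center (0, -1/2), radius 1/5; x3: center (7/16, 9/16), radius 1/64
Normal form of the second expression: x1: center (-1/18, 11/36), radius 1/45; x2: center (-1/2, 0), radius 1/9; x3: center (0, 11/36), radius 1/45
Distinct normal forms: not equal.


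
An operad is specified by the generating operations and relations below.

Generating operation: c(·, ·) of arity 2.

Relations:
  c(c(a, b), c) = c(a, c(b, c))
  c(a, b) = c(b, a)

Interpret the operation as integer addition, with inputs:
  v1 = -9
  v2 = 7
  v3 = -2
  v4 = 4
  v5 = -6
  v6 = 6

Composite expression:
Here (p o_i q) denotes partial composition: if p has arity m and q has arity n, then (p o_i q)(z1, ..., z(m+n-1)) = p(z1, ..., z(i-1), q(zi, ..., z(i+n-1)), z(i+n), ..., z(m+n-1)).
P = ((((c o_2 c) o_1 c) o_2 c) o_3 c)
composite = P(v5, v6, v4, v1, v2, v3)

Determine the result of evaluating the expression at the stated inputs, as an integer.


0

c(v4, v1) = -5
c(v6, c(v4, v1)) = 1
c(v5, c(v6, c(v4, v1))) = -5
c(v2, v3) = 5
c(c(v5, c(v6, c(v4, v1))), c(v2, v3)) = 0


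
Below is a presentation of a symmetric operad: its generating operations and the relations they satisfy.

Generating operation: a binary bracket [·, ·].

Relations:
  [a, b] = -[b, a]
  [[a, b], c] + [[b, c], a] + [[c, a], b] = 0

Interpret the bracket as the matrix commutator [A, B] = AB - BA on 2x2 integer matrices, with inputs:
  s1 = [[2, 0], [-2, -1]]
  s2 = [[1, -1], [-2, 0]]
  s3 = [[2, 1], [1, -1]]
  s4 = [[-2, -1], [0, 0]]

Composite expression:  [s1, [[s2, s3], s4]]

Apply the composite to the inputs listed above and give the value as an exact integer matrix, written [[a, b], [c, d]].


[[12, 18], [-14, -12]]

[s2, s3] = [[1, 4], [-7, -1]]
[[s2, s3], s4] = [[-7, 6], [14, 7]]
[s1, [[s2, s3], s4]] = [[12, 18], [-14, -12]]


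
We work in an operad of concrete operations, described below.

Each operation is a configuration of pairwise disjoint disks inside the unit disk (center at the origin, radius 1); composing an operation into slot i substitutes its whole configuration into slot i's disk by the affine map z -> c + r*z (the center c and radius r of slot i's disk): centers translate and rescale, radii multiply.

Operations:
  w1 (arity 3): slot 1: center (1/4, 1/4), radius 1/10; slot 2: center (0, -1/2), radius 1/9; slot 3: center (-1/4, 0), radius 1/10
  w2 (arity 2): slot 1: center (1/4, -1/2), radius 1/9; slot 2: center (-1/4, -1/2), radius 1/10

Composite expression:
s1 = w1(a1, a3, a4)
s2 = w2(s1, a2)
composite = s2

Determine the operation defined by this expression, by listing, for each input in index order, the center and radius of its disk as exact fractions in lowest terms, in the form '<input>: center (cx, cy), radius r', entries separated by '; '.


a1: center (5/18, -17/36), radius 1/90; a2: center (-1/4, -1/2), radius 1/10; a3: center (1/4, -5/9), radius 1/81; a4: center (2/9, -1/2), radius 1/90

Affine substitution under w2: radii multiply and a-centers shift.
a1 passes through 2 substitutions, ending at center (5/18, -17/36), radius 1/90
a3 passes through 2 substitutions, ending at center (1/4, -5/9), radius 1/81
a4 passes through 2 substitutions, ending at center (2/9, -1/2), radius 1/90
a2 passes through 1 substitution, ending at center (-1/4, -1/2), radius 1/10


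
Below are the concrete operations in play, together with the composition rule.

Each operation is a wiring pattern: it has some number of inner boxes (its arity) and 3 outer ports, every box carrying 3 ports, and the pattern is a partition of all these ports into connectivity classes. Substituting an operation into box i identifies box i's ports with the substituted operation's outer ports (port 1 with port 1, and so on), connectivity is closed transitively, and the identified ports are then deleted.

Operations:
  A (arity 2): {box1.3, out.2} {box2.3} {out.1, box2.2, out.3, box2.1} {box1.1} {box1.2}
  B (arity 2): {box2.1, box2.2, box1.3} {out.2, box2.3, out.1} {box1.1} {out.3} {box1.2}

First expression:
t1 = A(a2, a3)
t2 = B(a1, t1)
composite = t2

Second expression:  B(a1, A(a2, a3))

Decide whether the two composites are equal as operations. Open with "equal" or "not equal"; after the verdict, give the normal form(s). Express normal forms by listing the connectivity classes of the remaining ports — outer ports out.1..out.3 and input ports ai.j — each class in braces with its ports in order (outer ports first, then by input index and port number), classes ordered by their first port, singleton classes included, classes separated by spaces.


The first expression, normalized: {out.1, out.2, a1.3, a2.3, a3.1, a3.2} {out.3} {a1.1} {a1.2} {a2.1} {a2.2} {a3.3}
The second expression, normalized: {out.1, out.2, a1.3, a2.3, a3.1, a3.2} {out.3} {a1.1} {a1.2} {a2.1} {a2.2} {a3.3}
The normal forms match — equal.

equal — both sides give {out.1, out.2, a1.3, a2.3, a3.1, a3.2} {out.3} {a1.1} {a1.2} {a2.1} {a2.2} {a3.3}
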